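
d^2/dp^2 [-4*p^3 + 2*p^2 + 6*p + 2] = 4 - 24*p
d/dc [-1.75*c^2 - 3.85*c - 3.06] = -3.5*c - 3.85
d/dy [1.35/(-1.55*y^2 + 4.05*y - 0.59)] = (4.185*y - 5.4675)/(1.55*y^2 - 4.05*y + 0.59)^2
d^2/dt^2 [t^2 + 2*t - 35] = 2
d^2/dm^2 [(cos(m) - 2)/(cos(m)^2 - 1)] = (-22*cos(m) - 32*cos(2*m) + 21*cos(3*m) - 16*cos(4*m) + cos(5*m) + 48)/(16*sin(m)^6)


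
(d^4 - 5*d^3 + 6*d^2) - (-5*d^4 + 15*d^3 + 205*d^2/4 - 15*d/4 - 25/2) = 6*d^4 - 20*d^3 - 181*d^2/4 + 15*d/4 + 25/2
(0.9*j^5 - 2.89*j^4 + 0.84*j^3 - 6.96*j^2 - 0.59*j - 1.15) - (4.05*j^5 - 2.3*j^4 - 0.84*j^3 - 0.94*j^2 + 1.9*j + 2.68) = -3.15*j^5 - 0.59*j^4 + 1.68*j^3 - 6.02*j^2 - 2.49*j - 3.83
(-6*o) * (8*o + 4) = -48*o^2 - 24*o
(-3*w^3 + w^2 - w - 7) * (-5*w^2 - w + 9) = 15*w^5 - 2*w^4 - 23*w^3 + 45*w^2 - 2*w - 63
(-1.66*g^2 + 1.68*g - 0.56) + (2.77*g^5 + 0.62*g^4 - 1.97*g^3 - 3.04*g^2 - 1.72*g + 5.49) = 2.77*g^5 + 0.62*g^4 - 1.97*g^3 - 4.7*g^2 - 0.04*g + 4.93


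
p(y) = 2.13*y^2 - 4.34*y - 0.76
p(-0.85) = 4.47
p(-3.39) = 38.43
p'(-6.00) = -29.90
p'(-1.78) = -11.92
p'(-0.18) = -5.11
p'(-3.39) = -18.78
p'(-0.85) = -7.96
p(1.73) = -1.89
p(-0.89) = 4.79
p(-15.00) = 543.59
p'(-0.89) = -8.13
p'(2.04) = 4.35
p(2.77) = 3.56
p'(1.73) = 3.03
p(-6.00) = 101.96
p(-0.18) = 0.09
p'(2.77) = 7.46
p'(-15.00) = -68.24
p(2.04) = -0.75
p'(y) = 4.26*y - 4.34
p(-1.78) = 13.71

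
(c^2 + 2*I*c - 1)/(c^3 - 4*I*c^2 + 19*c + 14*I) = (c + I)/(c^2 - 5*I*c + 14)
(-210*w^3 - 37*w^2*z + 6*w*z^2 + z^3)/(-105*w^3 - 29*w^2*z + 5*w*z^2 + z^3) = (-30*w^2 - w*z + z^2)/(-15*w^2 - 2*w*z + z^2)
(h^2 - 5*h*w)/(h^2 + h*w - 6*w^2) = h*(h - 5*w)/(h^2 + h*w - 6*w^2)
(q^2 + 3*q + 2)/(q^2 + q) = (q + 2)/q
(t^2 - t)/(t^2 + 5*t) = (t - 1)/(t + 5)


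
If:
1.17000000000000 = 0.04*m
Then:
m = 29.25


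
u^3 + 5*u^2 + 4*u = u*(u + 1)*(u + 4)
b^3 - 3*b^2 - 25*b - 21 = (b - 7)*(b + 1)*(b + 3)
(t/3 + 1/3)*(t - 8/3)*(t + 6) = t^3/3 + 13*t^2/9 - 38*t/9 - 16/3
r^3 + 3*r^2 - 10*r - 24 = (r - 3)*(r + 2)*(r + 4)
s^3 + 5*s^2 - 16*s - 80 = (s - 4)*(s + 4)*(s + 5)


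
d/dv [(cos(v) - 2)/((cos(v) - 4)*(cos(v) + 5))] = (cos(v)^2 - 4*cos(v) + 18)*sin(v)/((cos(v) - 4)^2*(cos(v) + 5)^2)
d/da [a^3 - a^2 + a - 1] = 3*a^2 - 2*a + 1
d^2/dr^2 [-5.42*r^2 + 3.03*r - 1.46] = -10.8400000000000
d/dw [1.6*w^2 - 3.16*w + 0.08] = 3.2*w - 3.16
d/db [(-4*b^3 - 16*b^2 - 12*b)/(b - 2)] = 8*(-b^3 + b^2 + 8*b + 3)/(b^2 - 4*b + 4)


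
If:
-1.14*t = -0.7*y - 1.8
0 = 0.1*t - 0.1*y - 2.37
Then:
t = -33.61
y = -57.31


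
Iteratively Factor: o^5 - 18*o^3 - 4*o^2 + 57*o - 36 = (o - 1)*(o^4 + o^3 - 17*o^2 - 21*o + 36) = (o - 1)*(o + 3)*(o^3 - 2*o^2 - 11*o + 12) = (o - 1)*(o + 3)^2*(o^2 - 5*o + 4) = (o - 4)*(o - 1)*(o + 3)^2*(o - 1)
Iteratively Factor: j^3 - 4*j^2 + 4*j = (j - 2)*(j^2 - 2*j) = (j - 2)^2*(j)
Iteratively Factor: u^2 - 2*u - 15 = (u - 5)*(u + 3)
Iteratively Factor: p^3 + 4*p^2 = (p)*(p^2 + 4*p) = p*(p + 4)*(p)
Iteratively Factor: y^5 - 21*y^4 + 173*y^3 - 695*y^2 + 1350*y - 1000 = (y - 5)*(y^4 - 16*y^3 + 93*y^2 - 230*y + 200) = (y - 5)*(y - 4)*(y^3 - 12*y^2 + 45*y - 50) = (y - 5)^2*(y - 4)*(y^2 - 7*y + 10) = (y - 5)^2*(y - 4)*(y - 2)*(y - 5)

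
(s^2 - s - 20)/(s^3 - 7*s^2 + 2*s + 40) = (s + 4)/(s^2 - 2*s - 8)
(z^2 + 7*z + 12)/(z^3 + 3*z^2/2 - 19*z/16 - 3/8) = 16*(z^2 + 7*z + 12)/(16*z^3 + 24*z^2 - 19*z - 6)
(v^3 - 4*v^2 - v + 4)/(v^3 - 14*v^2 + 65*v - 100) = (v^2 - 1)/(v^2 - 10*v + 25)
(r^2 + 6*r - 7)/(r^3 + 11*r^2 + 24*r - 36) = (r + 7)/(r^2 + 12*r + 36)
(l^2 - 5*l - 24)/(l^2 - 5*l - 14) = (-l^2 + 5*l + 24)/(-l^2 + 5*l + 14)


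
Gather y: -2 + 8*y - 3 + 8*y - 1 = 16*y - 6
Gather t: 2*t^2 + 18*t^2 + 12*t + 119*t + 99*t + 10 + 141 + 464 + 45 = 20*t^2 + 230*t + 660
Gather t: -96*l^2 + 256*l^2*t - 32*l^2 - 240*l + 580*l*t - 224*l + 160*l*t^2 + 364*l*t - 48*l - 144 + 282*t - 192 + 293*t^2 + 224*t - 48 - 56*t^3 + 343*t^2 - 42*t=-128*l^2 - 512*l - 56*t^3 + t^2*(160*l + 636) + t*(256*l^2 + 944*l + 464) - 384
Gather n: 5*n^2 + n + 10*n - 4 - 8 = 5*n^2 + 11*n - 12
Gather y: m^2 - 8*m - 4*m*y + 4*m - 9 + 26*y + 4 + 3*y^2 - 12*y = m^2 - 4*m + 3*y^2 + y*(14 - 4*m) - 5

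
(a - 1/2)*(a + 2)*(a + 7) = a^3 + 17*a^2/2 + 19*a/2 - 7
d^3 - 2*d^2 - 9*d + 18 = (d - 3)*(d - 2)*(d + 3)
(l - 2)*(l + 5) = l^2 + 3*l - 10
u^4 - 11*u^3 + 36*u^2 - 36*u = u*(u - 6)*(u - 3)*(u - 2)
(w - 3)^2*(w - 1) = w^3 - 7*w^2 + 15*w - 9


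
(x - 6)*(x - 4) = x^2 - 10*x + 24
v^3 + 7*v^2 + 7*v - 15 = (v - 1)*(v + 3)*(v + 5)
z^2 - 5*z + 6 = (z - 3)*(z - 2)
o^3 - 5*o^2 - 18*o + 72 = (o - 6)*(o - 3)*(o + 4)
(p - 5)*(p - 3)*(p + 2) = p^3 - 6*p^2 - p + 30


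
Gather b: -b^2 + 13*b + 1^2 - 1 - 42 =-b^2 + 13*b - 42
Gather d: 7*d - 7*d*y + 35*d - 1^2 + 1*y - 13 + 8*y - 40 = d*(42 - 7*y) + 9*y - 54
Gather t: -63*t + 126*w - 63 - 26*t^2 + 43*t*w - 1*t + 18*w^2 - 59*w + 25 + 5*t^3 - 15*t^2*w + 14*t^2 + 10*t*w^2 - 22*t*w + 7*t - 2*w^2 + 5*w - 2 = 5*t^3 + t^2*(-15*w - 12) + t*(10*w^2 + 21*w - 57) + 16*w^2 + 72*w - 40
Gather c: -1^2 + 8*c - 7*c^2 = -7*c^2 + 8*c - 1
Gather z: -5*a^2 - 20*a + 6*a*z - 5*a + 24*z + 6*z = -5*a^2 - 25*a + z*(6*a + 30)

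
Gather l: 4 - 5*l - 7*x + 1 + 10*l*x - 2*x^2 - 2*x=l*(10*x - 5) - 2*x^2 - 9*x + 5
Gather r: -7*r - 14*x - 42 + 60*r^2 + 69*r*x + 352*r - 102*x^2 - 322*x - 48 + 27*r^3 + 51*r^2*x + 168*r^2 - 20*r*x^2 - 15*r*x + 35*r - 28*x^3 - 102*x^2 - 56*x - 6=27*r^3 + r^2*(51*x + 228) + r*(-20*x^2 + 54*x + 380) - 28*x^3 - 204*x^2 - 392*x - 96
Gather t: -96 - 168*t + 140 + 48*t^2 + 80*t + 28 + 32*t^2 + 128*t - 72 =80*t^2 + 40*t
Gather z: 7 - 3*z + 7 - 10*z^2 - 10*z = -10*z^2 - 13*z + 14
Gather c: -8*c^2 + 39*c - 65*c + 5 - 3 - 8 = -8*c^2 - 26*c - 6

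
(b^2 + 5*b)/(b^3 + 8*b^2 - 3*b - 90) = b/(b^2 + 3*b - 18)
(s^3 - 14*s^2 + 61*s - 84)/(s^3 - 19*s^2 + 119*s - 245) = (s^2 - 7*s + 12)/(s^2 - 12*s + 35)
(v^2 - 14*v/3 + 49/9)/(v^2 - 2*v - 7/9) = (3*v - 7)/(3*v + 1)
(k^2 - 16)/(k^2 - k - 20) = (k - 4)/(k - 5)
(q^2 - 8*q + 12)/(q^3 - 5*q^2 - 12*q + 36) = 1/(q + 3)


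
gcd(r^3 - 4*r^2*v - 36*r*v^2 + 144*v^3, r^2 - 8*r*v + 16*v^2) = r - 4*v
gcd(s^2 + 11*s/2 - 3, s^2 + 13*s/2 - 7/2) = s - 1/2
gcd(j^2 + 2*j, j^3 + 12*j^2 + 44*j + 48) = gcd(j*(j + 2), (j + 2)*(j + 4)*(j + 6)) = j + 2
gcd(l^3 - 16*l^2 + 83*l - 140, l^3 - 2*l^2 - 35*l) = l - 7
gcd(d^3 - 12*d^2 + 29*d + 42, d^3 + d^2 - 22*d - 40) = 1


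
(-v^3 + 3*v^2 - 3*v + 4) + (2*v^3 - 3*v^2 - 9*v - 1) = v^3 - 12*v + 3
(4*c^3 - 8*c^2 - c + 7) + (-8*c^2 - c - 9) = 4*c^3 - 16*c^2 - 2*c - 2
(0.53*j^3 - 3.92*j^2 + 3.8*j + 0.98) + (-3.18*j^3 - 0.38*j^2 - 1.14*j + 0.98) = -2.65*j^3 - 4.3*j^2 + 2.66*j + 1.96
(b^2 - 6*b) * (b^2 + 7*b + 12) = b^4 + b^3 - 30*b^2 - 72*b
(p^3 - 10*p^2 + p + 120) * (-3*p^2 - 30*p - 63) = -3*p^5 + 234*p^3 + 240*p^2 - 3663*p - 7560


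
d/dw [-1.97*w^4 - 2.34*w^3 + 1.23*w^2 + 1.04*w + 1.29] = -7.88*w^3 - 7.02*w^2 + 2.46*w + 1.04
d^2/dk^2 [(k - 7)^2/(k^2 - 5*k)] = 2*(-9*k^3 + 147*k^2 - 735*k + 1225)/(k^3*(k^3 - 15*k^2 + 75*k - 125))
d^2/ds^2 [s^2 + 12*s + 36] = 2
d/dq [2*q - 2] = 2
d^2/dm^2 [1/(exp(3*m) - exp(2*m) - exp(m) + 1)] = (9*exp(3*m) + 7*exp(2*m) + 7*exp(m) + 1)*exp(m)/(exp(7*m) - exp(6*m) - 3*exp(5*m) + 3*exp(4*m) + 3*exp(3*m) - 3*exp(2*m) - exp(m) + 1)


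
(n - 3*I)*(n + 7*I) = n^2 + 4*I*n + 21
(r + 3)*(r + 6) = r^2 + 9*r + 18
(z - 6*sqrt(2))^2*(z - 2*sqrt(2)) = z^3 - 14*sqrt(2)*z^2 + 120*z - 144*sqrt(2)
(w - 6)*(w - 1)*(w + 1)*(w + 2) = w^4 - 4*w^3 - 13*w^2 + 4*w + 12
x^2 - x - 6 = (x - 3)*(x + 2)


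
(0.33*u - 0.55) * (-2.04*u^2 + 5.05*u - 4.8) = -0.6732*u^3 + 2.7885*u^2 - 4.3615*u + 2.64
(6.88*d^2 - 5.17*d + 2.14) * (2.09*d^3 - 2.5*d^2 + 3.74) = 14.3792*d^5 - 28.0053*d^4 + 17.3976*d^3 + 20.3812*d^2 - 19.3358*d + 8.0036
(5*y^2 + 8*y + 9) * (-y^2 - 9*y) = -5*y^4 - 53*y^3 - 81*y^2 - 81*y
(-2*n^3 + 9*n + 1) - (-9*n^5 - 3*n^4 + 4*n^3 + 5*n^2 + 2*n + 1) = 9*n^5 + 3*n^4 - 6*n^3 - 5*n^2 + 7*n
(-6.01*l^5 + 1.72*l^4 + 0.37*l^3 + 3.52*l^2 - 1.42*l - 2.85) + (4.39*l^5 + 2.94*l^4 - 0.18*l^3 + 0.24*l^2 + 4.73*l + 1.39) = -1.62*l^5 + 4.66*l^4 + 0.19*l^3 + 3.76*l^2 + 3.31*l - 1.46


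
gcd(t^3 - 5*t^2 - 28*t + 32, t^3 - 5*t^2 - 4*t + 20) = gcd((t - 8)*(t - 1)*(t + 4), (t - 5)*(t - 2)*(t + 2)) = 1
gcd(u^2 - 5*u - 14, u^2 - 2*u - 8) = u + 2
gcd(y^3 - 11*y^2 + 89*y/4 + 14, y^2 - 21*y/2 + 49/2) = y - 7/2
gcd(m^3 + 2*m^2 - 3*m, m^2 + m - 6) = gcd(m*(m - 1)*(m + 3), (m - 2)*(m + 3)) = m + 3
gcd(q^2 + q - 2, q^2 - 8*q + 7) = q - 1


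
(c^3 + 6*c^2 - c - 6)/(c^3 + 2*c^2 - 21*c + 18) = (c + 1)/(c - 3)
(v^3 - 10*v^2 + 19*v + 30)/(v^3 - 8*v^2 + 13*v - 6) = (v^2 - 4*v - 5)/(v^2 - 2*v + 1)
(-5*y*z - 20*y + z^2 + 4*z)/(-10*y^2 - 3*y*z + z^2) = (z + 4)/(2*y + z)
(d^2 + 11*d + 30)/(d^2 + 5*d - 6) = (d + 5)/(d - 1)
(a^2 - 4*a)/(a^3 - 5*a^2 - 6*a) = (4 - a)/(-a^2 + 5*a + 6)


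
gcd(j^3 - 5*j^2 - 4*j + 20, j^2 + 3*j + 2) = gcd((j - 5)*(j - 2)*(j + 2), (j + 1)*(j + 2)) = j + 2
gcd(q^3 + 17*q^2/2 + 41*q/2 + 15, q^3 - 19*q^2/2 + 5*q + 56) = q + 2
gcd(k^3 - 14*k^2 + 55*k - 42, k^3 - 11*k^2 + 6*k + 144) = k - 6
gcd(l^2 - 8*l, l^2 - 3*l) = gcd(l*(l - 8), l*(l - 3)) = l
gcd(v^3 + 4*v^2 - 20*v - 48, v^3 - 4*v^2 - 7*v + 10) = v + 2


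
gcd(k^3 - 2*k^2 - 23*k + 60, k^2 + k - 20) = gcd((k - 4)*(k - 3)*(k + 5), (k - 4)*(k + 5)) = k^2 + k - 20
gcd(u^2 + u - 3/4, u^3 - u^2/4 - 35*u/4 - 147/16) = u + 3/2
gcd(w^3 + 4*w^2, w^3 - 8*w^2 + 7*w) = w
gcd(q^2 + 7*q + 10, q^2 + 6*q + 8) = q + 2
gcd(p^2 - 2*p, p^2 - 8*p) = p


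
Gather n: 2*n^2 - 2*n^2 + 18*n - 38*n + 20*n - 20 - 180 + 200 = 0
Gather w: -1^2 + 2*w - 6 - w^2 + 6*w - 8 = -w^2 + 8*w - 15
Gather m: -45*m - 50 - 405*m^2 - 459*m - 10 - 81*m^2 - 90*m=-486*m^2 - 594*m - 60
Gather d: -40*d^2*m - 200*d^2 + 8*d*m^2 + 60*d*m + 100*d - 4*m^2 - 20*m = d^2*(-40*m - 200) + d*(8*m^2 + 60*m + 100) - 4*m^2 - 20*m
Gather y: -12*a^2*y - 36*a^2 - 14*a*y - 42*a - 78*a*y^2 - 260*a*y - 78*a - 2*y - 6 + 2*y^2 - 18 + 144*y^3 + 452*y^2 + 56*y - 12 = -36*a^2 - 120*a + 144*y^3 + y^2*(454 - 78*a) + y*(-12*a^2 - 274*a + 54) - 36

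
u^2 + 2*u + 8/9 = (u + 2/3)*(u + 4/3)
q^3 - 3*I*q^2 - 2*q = q*(q - 2*I)*(q - I)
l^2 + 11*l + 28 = (l + 4)*(l + 7)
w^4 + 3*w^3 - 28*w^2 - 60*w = w*(w - 5)*(w + 2)*(w + 6)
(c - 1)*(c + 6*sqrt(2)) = c^2 - c + 6*sqrt(2)*c - 6*sqrt(2)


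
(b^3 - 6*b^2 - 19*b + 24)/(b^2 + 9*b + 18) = (b^2 - 9*b + 8)/(b + 6)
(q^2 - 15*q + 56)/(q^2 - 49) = (q - 8)/(q + 7)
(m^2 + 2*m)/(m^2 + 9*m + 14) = m/(m + 7)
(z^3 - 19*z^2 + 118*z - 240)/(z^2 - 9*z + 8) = (z^2 - 11*z + 30)/(z - 1)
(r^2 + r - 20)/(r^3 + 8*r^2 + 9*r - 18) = (r^2 + r - 20)/(r^3 + 8*r^2 + 9*r - 18)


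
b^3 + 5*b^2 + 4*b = b*(b + 1)*(b + 4)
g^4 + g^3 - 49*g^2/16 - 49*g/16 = g*(g - 7/4)*(g + 1)*(g + 7/4)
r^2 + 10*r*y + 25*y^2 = (r + 5*y)^2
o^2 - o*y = o*(o - y)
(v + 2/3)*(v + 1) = v^2 + 5*v/3 + 2/3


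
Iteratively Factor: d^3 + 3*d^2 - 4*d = (d)*(d^2 + 3*d - 4) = d*(d + 4)*(d - 1)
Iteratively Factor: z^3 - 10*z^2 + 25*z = (z)*(z^2 - 10*z + 25) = z*(z - 5)*(z - 5)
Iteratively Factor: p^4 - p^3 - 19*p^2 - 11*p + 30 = (p - 1)*(p^3 - 19*p - 30) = (p - 1)*(p + 3)*(p^2 - 3*p - 10) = (p - 1)*(p + 2)*(p + 3)*(p - 5)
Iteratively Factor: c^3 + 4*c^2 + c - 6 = (c + 3)*(c^2 + c - 2) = (c + 2)*(c + 3)*(c - 1)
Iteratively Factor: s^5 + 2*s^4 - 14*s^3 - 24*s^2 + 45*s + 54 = (s - 3)*(s^4 + 5*s^3 + s^2 - 21*s - 18) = (s - 3)*(s + 3)*(s^3 + 2*s^2 - 5*s - 6) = (s - 3)*(s + 3)^2*(s^2 - s - 2) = (s - 3)*(s - 2)*(s + 3)^2*(s + 1)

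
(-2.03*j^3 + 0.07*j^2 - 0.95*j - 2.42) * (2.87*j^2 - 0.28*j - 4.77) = -5.8261*j^5 + 0.7693*j^4 + 6.937*j^3 - 7.0133*j^2 + 5.2091*j + 11.5434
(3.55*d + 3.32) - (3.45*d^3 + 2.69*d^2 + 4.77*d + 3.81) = -3.45*d^3 - 2.69*d^2 - 1.22*d - 0.49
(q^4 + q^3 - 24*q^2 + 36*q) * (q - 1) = q^5 - 25*q^3 + 60*q^2 - 36*q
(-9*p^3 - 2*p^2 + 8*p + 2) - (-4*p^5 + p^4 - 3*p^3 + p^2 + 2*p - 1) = 4*p^5 - p^4 - 6*p^3 - 3*p^2 + 6*p + 3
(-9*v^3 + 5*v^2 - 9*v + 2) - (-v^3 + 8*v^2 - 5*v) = -8*v^3 - 3*v^2 - 4*v + 2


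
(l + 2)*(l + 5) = l^2 + 7*l + 10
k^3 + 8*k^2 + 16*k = k*(k + 4)^2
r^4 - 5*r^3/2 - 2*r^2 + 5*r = r*(r - 5/2)*(r - sqrt(2))*(r + sqrt(2))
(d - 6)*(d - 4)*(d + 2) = d^3 - 8*d^2 + 4*d + 48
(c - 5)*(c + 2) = c^2 - 3*c - 10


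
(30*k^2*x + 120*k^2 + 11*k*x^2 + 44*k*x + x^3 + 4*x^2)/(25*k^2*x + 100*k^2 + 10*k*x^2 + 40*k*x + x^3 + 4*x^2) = (6*k + x)/(5*k + x)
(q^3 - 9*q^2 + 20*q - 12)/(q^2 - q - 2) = (q^2 - 7*q + 6)/(q + 1)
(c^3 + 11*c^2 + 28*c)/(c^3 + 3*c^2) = (c^2 + 11*c + 28)/(c*(c + 3))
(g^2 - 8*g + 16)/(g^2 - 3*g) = (g^2 - 8*g + 16)/(g*(g - 3))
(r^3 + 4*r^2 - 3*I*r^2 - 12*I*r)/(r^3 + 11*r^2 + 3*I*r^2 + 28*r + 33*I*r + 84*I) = r*(r - 3*I)/(r^2 + r*(7 + 3*I) + 21*I)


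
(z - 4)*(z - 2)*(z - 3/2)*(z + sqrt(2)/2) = z^4 - 15*z^3/2 + sqrt(2)*z^3/2 - 15*sqrt(2)*z^2/4 + 17*z^2 - 12*z + 17*sqrt(2)*z/2 - 6*sqrt(2)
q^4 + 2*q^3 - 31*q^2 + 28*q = q*(q - 4)*(q - 1)*(q + 7)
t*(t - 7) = t^2 - 7*t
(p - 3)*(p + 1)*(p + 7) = p^3 + 5*p^2 - 17*p - 21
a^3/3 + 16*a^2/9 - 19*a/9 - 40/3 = (a/3 + 1)*(a - 8/3)*(a + 5)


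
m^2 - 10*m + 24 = (m - 6)*(m - 4)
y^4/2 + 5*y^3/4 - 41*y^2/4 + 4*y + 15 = (y/2 + 1/2)*(y - 5/2)*(y - 2)*(y + 6)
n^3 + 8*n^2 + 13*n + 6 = (n + 1)^2*(n + 6)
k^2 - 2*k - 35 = (k - 7)*(k + 5)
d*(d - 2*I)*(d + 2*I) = d^3 + 4*d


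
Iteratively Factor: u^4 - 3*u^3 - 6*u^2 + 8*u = (u - 1)*(u^3 - 2*u^2 - 8*u) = u*(u - 1)*(u^2 - 2*u - 8) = u*(u - 1)*(u + 2)*(u - 4)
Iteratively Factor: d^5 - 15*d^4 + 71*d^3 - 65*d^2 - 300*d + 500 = (d - 5)*(d^4 - 10*d^3 + 21*d^2 + 40*d - 100) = (d - 5)^2*(d^3 - 5*d^2 - 4*d + 20) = (d - 5)^2*(d - 2)*(d^2 - 3*d - 10) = (d - 5)^2*(d - 2)*(d + 2)*(d - 5)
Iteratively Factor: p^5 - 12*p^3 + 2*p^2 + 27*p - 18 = (p - 1)*(p^4 + p^3 - 11*p^2 - 9*p + 18) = (p - 1)*(p + 2)*(p^3 - p^2 - 9*p + 9) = (p - 1)^2*(p + 2)*(p^2 - 9) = (p - 3)*(p - 1)^2*(p + 2)*(p + 3)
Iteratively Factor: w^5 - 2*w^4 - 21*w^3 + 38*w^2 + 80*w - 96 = (w - 4)*(w^4 + 2*w^3 - 13*w^2 - 14*w + 24) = (w - 4)*(w + 4)*(w^3 - 2*w^2 - 5*w + 6) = (w - 4)*(w + 2)*(w + 4)*(w^2 - 4*w + 3) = (w - 4)*(w - 1)*(w + 2)*(w + 4)*(w - 3)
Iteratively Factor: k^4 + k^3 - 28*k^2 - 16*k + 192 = (k - 4)*(k^3 + 5*k^2 - 8*k - 48) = (k - 4)*(k + 4)*(k^2 + k - 12) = (k - 4)*(k + 4)^2*(k - 3)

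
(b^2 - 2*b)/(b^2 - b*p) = (b - 2)/(b - p)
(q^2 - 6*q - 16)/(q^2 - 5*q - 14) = (q - 8)/(q - 7)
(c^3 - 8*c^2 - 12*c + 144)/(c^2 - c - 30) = (c^2 - 2*c - 24)/(c + 5)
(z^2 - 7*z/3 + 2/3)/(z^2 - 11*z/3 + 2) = (3*z^2 - 7*z + 2)/(3*z^2 - 11*z + 6)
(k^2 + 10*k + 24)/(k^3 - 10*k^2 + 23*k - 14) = (k^2 + 10*k + 24)/(k^3 - 10*k^2 + 23*k - 14)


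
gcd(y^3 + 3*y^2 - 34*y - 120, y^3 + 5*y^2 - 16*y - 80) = y^2 + 9*y + 20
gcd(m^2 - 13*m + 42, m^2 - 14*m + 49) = m - 7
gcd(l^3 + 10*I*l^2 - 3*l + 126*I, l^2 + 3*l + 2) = 1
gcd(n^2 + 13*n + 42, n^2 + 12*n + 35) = n + 7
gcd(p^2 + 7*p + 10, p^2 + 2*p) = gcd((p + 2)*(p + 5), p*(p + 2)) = p + 2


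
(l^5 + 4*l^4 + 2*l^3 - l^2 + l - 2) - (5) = l^5 + 4*l^4 + 2*l^3 - l^2 + l - 7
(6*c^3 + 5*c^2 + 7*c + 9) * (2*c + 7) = 12*c^4 + 52*c^3 + 49*c^2 + 67*c + 63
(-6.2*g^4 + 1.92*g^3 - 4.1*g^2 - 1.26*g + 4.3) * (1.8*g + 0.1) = -11.16*g^5 + 2.836*g^4 - 7.188*g^3 - 2.678*g^2 + 7.614*g + 0.43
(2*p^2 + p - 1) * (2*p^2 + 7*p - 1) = 4*p^4 + 16*p^3 + 3*p^2 - 8*p + 1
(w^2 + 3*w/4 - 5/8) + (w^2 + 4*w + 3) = 2*w^2 + 19*w/4 + 19/8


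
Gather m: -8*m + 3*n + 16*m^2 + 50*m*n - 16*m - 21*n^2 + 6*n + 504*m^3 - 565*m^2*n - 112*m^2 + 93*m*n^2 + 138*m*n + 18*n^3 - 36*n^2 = 504*m^3 + m^2*(-565*n - 96) + m*(93*n^2 + 188*n - 24) + 18*n^3 - 57*n^2 + 9*n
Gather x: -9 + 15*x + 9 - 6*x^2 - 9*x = -6*x^2 + 6*x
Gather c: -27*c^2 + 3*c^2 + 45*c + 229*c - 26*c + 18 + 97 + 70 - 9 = -24*c^2 + 248*c + 176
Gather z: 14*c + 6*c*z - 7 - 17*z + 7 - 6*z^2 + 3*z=14*c - 6*z^2 + z*(6*c - 14)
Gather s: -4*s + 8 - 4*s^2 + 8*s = -4*s^2 + 4*s + 8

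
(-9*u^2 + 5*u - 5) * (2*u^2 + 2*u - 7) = -18*u^4 - 8*u^3 + 63*u^2 - 45*u + 35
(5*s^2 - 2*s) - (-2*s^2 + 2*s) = 7*s^2 - 4*s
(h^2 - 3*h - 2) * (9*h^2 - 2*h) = 9*h^4 - 29*h^3 - 12*h^2 + 4*h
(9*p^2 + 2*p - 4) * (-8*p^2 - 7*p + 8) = -72*p^4 - 79*p^3 + 90*p^2 + 44*p - 32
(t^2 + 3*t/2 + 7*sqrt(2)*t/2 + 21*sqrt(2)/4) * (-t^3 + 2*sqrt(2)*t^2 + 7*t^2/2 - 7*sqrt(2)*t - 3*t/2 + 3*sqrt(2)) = -t^5 - 3*sqrt(2)*t^4/2 + 2*t^4 + 3*sqrt(2)*t^3 + 71*t^3/4 - 121*t^2/4 + 45*sqrt(2)*t^2/8 - 105*t/2 - 27*sqrt(2)*t/8 + 63/2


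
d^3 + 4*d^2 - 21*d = d*(d - 3)*(d + 7)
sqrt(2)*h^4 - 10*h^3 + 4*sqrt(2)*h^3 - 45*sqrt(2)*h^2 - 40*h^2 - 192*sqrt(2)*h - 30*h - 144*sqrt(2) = (h + 3)*(h - 8*sqrt(2))*(h + 3*sqrt(2))*(sqrt(2)*h + sqrt(2))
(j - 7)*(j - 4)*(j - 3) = j^3 - 14*j^2 + 61*j - 84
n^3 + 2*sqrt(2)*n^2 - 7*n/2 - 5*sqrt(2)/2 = (n - sqrt(2))*(n + sqrt(2)/2)*(n + 5*sqrt(2)/2)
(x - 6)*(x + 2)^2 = x^3 - 2*x^2 - 20*x - 24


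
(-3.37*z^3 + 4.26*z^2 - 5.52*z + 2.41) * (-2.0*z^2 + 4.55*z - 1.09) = 6.74*z^5 - 23.8535*z^4 + 34.0963*z^3 - 34.5794*z^2 + 16.9823*z - 2.6269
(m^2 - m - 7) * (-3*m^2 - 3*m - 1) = -3*m^4 + 23*m^2 + 22*m + 7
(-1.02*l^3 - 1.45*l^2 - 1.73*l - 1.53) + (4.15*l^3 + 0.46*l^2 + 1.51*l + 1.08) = 3.13*l^3 - 0.99*l^2 - 0.22*l - 0.45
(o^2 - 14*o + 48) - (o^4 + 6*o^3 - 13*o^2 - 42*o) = -o^4 - 6*o^3 + 14*o^2 + 28*o + 48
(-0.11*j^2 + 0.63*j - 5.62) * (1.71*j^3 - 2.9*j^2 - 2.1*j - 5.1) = -0.1881*j^5 + 1.3963*j^4 - 11.2062*j^3 + 15.536*j^2 + 8.589*j + 28.662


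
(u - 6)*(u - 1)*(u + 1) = u^3 - 6*u^2 - u + 6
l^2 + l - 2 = (l - 1)*(l + 2)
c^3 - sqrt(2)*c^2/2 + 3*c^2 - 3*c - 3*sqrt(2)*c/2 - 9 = (c + 3)*(c - 3*sqrt(2)/2)*(c + sqrt(2))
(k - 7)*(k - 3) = k^2 - 10*k + 21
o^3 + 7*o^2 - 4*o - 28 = (o - 2)*(o + 2)*(o + 7)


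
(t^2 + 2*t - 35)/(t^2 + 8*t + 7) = (t - 5)/(t + 1)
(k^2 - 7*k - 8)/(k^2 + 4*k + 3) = (k - 8)/(k + 3)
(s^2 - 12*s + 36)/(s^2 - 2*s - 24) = (s - 6)/(s + 4)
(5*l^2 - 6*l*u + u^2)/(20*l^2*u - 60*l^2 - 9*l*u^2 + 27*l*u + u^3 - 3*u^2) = (-l + u)/(-4*l*u + 12*l + u^2 - 3*u)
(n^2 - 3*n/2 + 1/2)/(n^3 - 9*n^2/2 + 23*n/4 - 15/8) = 4*(n - 1)/(4*n^2 - 16*n + 15)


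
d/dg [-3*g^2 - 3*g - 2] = -6*g - 3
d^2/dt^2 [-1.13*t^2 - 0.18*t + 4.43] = -2.26000000000000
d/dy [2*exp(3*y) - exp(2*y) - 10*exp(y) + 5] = 2*(3*exp(2*y) - exp(y) - 5)*exp(y)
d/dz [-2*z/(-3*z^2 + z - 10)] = 2*(10 - 3*z^2)/(9*z^4 - 6*z^3 + 61*z^2 - 20*z + 100)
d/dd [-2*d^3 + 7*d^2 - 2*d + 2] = -6*d^2 + 14*d - 2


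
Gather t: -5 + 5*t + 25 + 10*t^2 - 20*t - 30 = 10*t^2 - 15*t - 10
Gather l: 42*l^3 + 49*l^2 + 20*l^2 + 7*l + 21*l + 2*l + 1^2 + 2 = 42*l^3 + 69*l^2 + 30*l + 3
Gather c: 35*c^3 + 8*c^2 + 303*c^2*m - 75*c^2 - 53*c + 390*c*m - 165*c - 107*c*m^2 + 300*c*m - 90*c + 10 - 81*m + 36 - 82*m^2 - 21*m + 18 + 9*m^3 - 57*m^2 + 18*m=35*c^3 + c^2*(303*m - 67) + c*(-107*m^2 + 690*m - 308) + 9*m^3 - 139*m^2 - 84*m + 64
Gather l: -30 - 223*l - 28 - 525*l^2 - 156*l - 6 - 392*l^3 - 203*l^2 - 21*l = -392*l^3 - 728*l^2 - 400*l - 64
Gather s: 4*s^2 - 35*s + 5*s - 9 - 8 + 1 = 4*s^2 - 30*s - 16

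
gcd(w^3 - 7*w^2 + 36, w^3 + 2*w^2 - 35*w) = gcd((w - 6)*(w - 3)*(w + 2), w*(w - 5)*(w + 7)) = 1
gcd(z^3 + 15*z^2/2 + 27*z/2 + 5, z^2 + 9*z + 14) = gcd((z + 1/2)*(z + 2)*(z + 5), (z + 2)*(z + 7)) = z + 2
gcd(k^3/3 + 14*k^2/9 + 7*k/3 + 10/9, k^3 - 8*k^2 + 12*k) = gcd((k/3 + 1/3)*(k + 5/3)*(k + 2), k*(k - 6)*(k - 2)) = 1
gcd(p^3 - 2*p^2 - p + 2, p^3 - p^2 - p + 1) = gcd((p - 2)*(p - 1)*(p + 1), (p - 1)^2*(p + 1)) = p^2 - 1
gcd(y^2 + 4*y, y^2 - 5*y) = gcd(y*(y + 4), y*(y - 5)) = y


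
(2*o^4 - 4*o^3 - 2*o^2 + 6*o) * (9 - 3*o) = -6*o^5 + 30*o^4 - 30*o^3 - 36*o^2 + 54*o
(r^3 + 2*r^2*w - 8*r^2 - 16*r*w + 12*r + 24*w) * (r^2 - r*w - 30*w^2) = r^5 + r^4*w - 8*r^4 - 32*r^3*w^2 - 8*r^3*w + 12*r^3 - 60*r^2*w^3 + 256*r^2*w^2 + 12*r^2*w + 480*r*w^3 - 384*r*w^2 - 720*w^3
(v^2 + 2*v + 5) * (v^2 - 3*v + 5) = v^4 - v^3 + 4*v^2 - 5*v + 25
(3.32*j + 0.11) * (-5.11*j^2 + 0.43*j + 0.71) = -16.9652*j^3 + 0.8655*j^2 + 2.4045*j + 0.0781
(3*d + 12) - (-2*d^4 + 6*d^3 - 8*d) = 2*d^4 - 6*d^3 + 11*d + 12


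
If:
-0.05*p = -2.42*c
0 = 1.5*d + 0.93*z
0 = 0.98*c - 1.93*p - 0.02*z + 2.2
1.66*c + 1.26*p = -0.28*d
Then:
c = 0.02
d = -4.94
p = 1.07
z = 7.97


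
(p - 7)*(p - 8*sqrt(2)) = p^2 - 8*sqrt(2)*p - 7*p + 56*sqrt(2)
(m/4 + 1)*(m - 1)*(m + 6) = m^3/4 + 9*m^2/4 + 7*m/2 - 6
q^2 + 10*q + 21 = (q + 3)*(q + 7)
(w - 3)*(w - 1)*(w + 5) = w^3 + w^2 - 17*w + 15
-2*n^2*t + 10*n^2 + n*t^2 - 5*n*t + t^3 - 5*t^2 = (-n + t)*(2*n + t)*(t - 5)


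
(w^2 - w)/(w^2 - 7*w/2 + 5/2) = 2*w/(2*w - 5)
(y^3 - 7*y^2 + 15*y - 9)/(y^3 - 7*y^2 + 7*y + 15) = (y^2 - 4*y + 3)/(y^2 - 4*y - 5)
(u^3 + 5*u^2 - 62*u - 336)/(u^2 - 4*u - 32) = (u^2 + 13*u + 42)/(u + 4)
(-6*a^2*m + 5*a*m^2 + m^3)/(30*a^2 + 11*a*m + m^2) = m*(-a + m)/(5*a + m)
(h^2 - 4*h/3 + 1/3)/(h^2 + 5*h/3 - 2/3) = (h - 1)/(h + 2)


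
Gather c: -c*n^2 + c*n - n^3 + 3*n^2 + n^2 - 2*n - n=c*(-n^2 + n) - n^3 + 4*n^2 - 3*n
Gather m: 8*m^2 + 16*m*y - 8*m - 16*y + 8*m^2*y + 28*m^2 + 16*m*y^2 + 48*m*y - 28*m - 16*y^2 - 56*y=m^2*(8*y + 36) + m*(16*y^2 + 64*y - 36) - 16*y^2 - 72*y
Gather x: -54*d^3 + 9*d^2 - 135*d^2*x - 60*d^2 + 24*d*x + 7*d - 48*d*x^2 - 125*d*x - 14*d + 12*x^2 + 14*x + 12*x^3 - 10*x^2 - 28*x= -54*d^3 - 51*d^2 - 7*d + 12*x^3 + x^2*(2 - 48*d) + x*(-135*d^2 - 101*d - 14)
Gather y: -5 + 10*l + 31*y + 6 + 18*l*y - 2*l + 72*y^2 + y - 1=8*l + 72*y^2 + y*(18*l + 32)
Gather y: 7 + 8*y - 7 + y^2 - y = y^2 + 7*y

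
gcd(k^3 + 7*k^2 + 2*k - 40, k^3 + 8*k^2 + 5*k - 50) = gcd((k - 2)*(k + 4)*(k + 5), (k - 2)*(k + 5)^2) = k^2 + 3*k - 10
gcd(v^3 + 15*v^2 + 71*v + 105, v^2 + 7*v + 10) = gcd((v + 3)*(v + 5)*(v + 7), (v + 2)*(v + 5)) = v + 5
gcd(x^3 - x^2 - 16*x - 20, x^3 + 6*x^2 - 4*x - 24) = x + 2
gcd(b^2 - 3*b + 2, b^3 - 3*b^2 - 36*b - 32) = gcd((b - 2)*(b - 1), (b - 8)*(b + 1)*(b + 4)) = 1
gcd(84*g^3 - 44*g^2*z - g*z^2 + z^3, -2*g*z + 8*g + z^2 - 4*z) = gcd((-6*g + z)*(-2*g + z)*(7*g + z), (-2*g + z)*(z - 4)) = -2*g + z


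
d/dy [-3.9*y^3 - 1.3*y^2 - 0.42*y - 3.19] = -11.7*y^2 - 2.6*y - 0.42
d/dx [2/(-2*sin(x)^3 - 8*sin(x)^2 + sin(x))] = 2*(6*sin(x)^2 + 16*sin(x) - 1)*cos(x)/((8*sin(x) - cos(2*x))^2*sin(x)^2)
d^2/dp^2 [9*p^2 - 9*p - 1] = 18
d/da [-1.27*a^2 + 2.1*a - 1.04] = 2.1 - 2.54*a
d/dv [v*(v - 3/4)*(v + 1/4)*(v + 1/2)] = 4*v^3 - 7*v/8 - 3/32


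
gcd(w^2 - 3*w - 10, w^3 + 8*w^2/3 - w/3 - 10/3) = w + 2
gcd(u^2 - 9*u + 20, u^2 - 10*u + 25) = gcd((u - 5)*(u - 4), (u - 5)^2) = u - 5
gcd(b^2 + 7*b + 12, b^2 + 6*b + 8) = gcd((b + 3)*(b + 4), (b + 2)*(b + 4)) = b + 4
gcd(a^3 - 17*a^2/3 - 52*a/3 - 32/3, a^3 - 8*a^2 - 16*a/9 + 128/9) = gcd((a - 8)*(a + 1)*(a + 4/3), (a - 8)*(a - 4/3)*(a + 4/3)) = a^2 - 20*a/3 - 32/3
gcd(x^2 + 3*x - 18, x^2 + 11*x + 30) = x + 6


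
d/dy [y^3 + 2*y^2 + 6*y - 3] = 3*y^2 + 4*y + 6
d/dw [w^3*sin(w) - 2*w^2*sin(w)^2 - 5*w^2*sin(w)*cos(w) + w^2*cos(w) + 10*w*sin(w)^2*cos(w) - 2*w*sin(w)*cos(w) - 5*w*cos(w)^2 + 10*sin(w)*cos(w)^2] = w^3*cos(w) + 2*w^2*sin(w) - 2*w^2*sin(2*w) - 5*w^2*cos(2*w) - 5*w*sin(w)/2 + 15*w*sin(3*w)/2 + 2*w*cos(w) - 2*w - sin(2*w) + 5*cos(w) - 5*cos(2*w)/2 + 5*cos(3*w) - 5/2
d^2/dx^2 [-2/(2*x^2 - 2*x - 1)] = 8*(-2*x^2 + 2*x + 2*(2*x - 1)^2 + 1)/(-2*x^2 + 2*x + 1)^3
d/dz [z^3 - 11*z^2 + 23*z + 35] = 3*z^2 - 22*z + 23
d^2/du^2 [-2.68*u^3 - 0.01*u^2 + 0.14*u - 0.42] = -16.08*u - 0.02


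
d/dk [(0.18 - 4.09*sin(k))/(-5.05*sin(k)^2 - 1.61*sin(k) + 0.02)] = (-20.6545*sin(k)^2 + 1.818*sin(k) + 0.208)*cos(k)/(25.5025*sin(k)^4 + 16.261*sin(k)^3 + 2.3901*sin(k)^2 - 0.0644*sin(k) + 0.0004)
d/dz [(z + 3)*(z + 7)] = 2*z + 10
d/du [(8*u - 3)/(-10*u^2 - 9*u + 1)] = (80*u^2 - 60*u - 19)/(100*u^4 + 180*u^3 + 61*u^2 - 18*u + 1)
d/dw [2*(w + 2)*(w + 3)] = 4*w + 10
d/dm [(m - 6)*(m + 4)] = 2*m - 2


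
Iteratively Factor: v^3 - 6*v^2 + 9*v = (v - 3)*(v^2 - 3*v) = (v - 3)^2*(v)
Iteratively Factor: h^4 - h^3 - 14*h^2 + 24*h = (h + 4)*(h^3 - 5*h^2 + 6*h) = h*(h + 4)*(h^2 - 5*h + 6) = h*(h - 2)*(h + 4)*(h - 3)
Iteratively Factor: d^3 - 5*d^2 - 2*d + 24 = (d + 2)*(d^2 - 7*d + 12) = (d - 4)*(d + 2)*(d - 3)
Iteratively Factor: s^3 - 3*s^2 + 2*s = (s - 2)*(s^2 - s) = s*(s - 2)*(s - 1)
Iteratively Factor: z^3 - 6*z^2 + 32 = (z + 2)*(z^2 - 8*z + 16) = (z - 4)*(z + 2)*(z - 4)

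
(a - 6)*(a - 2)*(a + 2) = a^3 - 6*a^2 - 4*a + 24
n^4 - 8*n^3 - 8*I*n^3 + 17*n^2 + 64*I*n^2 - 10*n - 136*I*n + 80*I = (n - 5)*(n - 2)*(n - 1)*(n - 8*I)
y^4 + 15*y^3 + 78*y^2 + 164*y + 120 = (y + 2)^2*(y + 5)*(y + 6)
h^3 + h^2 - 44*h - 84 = (h - 7)*(h + 2)*(h + 6)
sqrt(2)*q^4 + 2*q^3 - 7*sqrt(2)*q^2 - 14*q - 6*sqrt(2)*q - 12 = (q - 3)*(q + 2)*(q + sqrt(2))*(sqrt(2)*q + sqrt(2))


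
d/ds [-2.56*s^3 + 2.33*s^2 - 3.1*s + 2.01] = -7.68*s^2 + 4.66*s - 3.1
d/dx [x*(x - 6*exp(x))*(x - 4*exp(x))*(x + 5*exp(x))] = -5*x^3*exp(x) + 4*x^3 - 52*x^2*exp(2*x) - 15*x^2*exp(x) + 360*x*exp(3*x) - 52*x*exp(2*x) + 120*exp(3*x)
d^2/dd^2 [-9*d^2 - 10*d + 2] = -18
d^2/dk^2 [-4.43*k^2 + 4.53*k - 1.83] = -8.86000000000000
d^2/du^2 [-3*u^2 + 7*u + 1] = -6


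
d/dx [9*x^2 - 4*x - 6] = 18*x - 4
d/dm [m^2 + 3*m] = 2*m + 3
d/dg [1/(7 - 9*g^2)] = 18*g/(9*g^2 - 7)^2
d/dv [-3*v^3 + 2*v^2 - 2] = v*(4 - 9*v)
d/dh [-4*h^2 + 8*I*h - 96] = -8*h + 8*I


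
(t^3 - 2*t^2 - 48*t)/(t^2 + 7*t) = (t^2 - 2*t - 48)/(t + 7)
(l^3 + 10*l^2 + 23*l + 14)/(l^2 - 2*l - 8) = (l^2 + 8*l + 7)/(l - 4)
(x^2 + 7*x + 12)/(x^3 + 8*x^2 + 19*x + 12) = 1/(x + 1)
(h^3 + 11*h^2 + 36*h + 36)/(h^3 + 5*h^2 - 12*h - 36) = (h + 3)/(h - 3)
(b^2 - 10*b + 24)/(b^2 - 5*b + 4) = (b - 6)/(b - 1)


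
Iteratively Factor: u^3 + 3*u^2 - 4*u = (u)*(u^2 + 3*u - 4) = u*(u + 4)*(u - 1)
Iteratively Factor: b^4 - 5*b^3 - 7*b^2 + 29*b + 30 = (b + 2)*(b^3 - 7*b^2 + 7*b + 15) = (b - 5)*(b + 2)*(b^2 - 2*b - 3) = (b - 5)*(b + 1)*(b + 2)*(b - 3)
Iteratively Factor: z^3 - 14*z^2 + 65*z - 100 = (z - 5)*(z^2 - 9*z + 20) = (z - 5)*(z - 4)*(z - 5)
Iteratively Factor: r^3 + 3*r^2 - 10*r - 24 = (r + 2)*(r^2 + r - 12) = (r + 2)*(r + 4)*(r - 3)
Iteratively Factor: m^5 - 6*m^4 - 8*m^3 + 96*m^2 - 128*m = (m - 4)*(m^4 - 2*m^3 - 16*m^2 + 32*m) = (m - 4)^2*(m^3 + 2*m^2 - 8*m) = (m - 4)^2*(m + 4)*(m^2 - 2*m) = (m - 4)^2*(m - 2)*(m + 4)*(m)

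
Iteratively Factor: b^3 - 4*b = (b - 2)*(b^2 + 2*b) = (b - 2)*(b + 2)*(b)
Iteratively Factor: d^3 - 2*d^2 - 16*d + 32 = (d + 4)*(d^2 - 6*d + 8) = (d - 4)*(d + 4)*(d - 2)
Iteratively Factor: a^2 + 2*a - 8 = (a - 2)*(a + 4)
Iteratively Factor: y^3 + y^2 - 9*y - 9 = (y - 3)*(y^2 + 4*y + 3) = (y - 3)*(y + 1)*(y + 3)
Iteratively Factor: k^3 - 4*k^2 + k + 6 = (k - 2)*(k^2 - 2*k - 3) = (k - 2)*(k + 1)*(k - 3)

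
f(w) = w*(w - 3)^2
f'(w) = w*(2*w - 6) + (w - 3)^2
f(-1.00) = -16.00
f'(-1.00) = 24.00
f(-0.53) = -6.60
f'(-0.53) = 16.20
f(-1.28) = -23.45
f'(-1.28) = 29.28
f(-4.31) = -230.31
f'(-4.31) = 116.45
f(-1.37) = -26.16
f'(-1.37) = 31.07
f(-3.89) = -184.67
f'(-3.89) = 101.08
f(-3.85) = -180.65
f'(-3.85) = 99.67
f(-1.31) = -24.33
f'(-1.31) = 29.87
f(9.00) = 324.00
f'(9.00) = 144.00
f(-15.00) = -4860.00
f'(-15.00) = 864.00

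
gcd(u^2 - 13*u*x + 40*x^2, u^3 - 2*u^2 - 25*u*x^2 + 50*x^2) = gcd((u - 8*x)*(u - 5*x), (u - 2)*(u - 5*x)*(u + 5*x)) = -u + 5*x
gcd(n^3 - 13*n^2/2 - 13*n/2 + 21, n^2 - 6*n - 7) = n - 7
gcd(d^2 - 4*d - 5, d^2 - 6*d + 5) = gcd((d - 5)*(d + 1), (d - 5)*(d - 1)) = d - 5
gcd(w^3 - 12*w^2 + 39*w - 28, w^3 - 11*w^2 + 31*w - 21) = w^2 - 8*w + 7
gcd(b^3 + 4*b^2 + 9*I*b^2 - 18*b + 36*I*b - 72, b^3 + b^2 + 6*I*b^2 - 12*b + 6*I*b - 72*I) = b^2 + b*(4 + 6*I) + 24*I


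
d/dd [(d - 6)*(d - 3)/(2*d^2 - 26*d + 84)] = -2/(d^2 - 14*d + 49)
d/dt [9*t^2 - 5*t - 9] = 18*t - 5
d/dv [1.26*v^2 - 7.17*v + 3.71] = 2.52*v - 7.17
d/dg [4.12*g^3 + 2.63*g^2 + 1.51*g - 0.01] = 12.36*g^2 + 5.26*g + 1.51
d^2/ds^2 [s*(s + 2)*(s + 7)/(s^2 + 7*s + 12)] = 24*(-s^3 - 6*s^2 - 6*s + 10)/(s^6 + 21*s^5 + 183*s^4 + 847*s^3 + 2196*s^2 + 3024*s + 1728)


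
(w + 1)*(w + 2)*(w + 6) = w^3 + 9*w^2 + 20*w + 12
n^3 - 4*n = n*(n - 2)*(n + 2)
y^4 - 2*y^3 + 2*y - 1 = (y - 1)^3*(y + 1)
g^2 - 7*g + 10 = (g - 5)*(g - 2)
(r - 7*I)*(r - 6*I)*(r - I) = r^3 - 14*I*r^2 - 55*r + 42*I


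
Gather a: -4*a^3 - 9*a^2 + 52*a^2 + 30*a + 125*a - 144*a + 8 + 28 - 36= -4*a^3 + 43*a^2 + 11*a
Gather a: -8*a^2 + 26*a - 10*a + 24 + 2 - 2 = -8*a^2 + 16*a + 24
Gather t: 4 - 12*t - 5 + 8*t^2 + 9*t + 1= 8*t^2 - 3*t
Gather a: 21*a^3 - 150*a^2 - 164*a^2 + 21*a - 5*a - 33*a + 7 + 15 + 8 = 21*a^3 - 314*a^2 - 17*a + 30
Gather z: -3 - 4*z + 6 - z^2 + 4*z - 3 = -z^2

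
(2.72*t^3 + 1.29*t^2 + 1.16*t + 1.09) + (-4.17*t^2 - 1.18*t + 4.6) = 2.72*t^3 - 2.88*t^2 - 0.02*t + 5.69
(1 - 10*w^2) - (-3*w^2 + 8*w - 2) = -7*w^2 - 8*w + 3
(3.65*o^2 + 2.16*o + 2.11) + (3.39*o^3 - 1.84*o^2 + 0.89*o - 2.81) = 3.39*o^3 + 1.81*o^2 + 3.05*o - 0.7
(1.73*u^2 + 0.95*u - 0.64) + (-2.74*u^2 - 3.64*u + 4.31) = -1.01*u^2 - 2.69*u + 3.67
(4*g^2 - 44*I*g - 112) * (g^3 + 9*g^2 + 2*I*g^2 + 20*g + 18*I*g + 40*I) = 4*g^5 + 36*g^4 - 36*I*g^4 + 56*g^3 - 324*I*g^3 - 216*g^2 - 944*I*g^2 - 480*g - 2016*I*g - 4480*I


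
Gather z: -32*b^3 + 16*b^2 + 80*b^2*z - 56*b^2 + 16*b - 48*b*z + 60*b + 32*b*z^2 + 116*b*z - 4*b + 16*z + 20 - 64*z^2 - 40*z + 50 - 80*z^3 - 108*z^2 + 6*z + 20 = -32*b^3 - 40*b^2 + 72*b - 80*z^3 + z^2*(32*b - 172) + z*(80*b^2 + 68*b - 18) + 90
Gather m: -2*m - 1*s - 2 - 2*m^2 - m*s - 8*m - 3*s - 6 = -2*m^2 + m*(-s - 10) - 4*s - 8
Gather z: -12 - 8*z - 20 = -8*z - 32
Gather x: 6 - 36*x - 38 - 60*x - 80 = -96*x - 112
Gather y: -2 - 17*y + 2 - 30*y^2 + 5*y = -30*y^2 - 12*y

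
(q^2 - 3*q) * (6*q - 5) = 6*q^3 - 23*q^2 + 15*q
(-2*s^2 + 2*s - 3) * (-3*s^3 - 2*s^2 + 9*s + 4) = 6*s^5 - 2*s^4 - 13*s^3 + 16*s^2 - 19*s - 12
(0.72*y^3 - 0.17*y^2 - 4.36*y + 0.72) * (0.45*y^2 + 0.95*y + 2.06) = 0.324*y^5 + 0.6075*y^4 - 0.6403*y^3 - 4.1682*y^2 - 8.2976*y + 1.4832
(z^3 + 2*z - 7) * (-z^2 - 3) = -z^5 - 5*z^3 + 7*z^2 - 6*z + 21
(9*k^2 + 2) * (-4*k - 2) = -36*k^3 - 18*k^2 - 8*k - 4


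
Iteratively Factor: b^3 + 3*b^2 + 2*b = (b + 1)*(b^2 + 2*b) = b*(b + 1)*(b + 2)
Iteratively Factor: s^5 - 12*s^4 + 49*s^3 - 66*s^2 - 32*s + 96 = (s - 4)*(s^4 - 8*s^3 + 17*s^2 + 2*s - 24) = (s - 4)*(s + 1)*(s^3 - 9*s^2 + 26*s - 24) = (s - 4)*(s - 2)*(s + 1)*(s^2 - 7*s + 12) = (s - 4)*(s - 3)*(s - 2)*(s + 1)*(s - 4)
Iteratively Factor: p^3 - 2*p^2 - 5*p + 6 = (p - 3)*(p^2 + p - 2) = (p - 3)*(p - 1)*(p + 2)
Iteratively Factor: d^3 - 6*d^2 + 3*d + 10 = (d + 1)*(d^2 - 7*d + 10) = (d - 2)*(d + 1)*(d - 5)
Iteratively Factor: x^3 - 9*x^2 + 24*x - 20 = (x - 2)*(x^2 - 7*x + 10) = (x - 5)*(x - 2)*(x - 2)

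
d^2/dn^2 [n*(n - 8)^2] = 6*n - 32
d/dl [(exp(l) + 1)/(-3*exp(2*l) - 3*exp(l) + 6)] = ((exp(l) + 1)*(2*exp(l) + 1) - exp(2*l) - exp(l) + 2)*exp(l)/(3*(exp(2*l) + exp(l) - 2)^2)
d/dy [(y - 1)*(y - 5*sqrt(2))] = 2*y - 5*sqrt(2) - 1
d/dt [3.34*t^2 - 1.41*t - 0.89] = 6.68*t - 1.41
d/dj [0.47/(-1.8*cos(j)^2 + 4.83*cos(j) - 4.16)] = (2.2701 - 1.692*cos(j))*sin(j)/(1.8*cos(j)^2 - 4.83*cos(j) + 4.16)^2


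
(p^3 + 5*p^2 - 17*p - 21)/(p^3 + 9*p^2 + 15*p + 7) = (p - 3)/(p + 1)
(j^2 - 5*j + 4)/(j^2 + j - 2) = (j - 4)/(j + 2)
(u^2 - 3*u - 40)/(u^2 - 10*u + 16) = (u + 5)/(u - 2)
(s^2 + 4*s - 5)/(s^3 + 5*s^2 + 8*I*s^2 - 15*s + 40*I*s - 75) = (s - 1)/(s^2 + 8*I*s - 15)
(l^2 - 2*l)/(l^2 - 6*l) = (l - 2)/(l - 6)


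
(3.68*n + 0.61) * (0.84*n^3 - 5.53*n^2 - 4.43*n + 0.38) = 3.0912*n^4 - 19.838*n^3 - 19.6757*n^2 - 1.3039*n + 0.2318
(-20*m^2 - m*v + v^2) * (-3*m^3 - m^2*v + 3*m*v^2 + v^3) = 60*m^5 + 23*m^4*v - 62*m^3*v^2 - 24*m^2*v^3 + 2*m*v^4 + v^5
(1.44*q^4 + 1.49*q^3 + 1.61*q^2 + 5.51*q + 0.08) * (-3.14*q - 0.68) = -4.5216*q^5 - 5.6578*q^4 - 6.0686*q^3 - 18.3962*q^2 - 3.998*q - 0.0544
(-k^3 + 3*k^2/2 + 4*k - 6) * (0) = 0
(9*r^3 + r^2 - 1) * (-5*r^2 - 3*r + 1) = -45*r^5 - 32*r^4 + 6*r^3 + 6*r^2 + 3*r - 1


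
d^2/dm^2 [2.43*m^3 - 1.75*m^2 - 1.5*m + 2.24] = 14.58*m - 3.5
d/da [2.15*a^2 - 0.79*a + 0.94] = 4.3*a - 0.79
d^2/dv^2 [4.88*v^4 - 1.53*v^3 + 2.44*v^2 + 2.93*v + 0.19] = 58.56*v^2 - 9.18*v + 4.88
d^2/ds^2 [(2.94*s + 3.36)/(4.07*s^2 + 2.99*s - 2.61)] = ((2.94*s + 3.36)*(8.14*s + 2.99)*(16.28*s + 5.98) - (71.7948*s + 44.9316)*(4.07*s^2 + 2.99*s - 2.61))/(4.07*s^2 + 2.99*s - 2.61)^3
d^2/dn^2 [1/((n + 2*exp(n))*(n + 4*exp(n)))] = 2*(-2*(n + 2*exp(n))^2*(n + 4*exp(n))*exp(n) + (n + 2*exp(n))^2*(4*exp(n) + 1)^2 - (n + 2*exp(n))*(n + 4*exp(n))^2*exp(n) + (n + 2*exp(n))*(n + 4*exp(n))*(2*exp(n) + 1)*(4*exp(n) + 1) + (n + 4*exp(n))^2*(2*exp(n) + 1)^2)/((n + 2*exp(n))^3*(n + 4*exp(n))^3)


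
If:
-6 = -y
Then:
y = 6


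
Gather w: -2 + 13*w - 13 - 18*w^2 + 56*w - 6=-18*w^2 + 69*w - 21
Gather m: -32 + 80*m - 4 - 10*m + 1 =70*m - 35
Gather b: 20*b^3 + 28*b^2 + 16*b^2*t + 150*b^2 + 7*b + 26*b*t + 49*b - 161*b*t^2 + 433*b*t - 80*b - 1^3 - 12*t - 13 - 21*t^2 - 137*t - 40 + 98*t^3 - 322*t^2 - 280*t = 20*b^3 + b^2*(16*t + 178) + b*(-161*t^2 + 459*t - 24) + 98*t^3 - 343*t^2 - 429*t - 54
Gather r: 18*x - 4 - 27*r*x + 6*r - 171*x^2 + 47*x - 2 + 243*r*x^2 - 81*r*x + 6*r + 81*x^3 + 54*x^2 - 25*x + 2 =r*(243*x^2 - 108*x + 12) + 81*x^3 - 117*x^2 + 40*x - 4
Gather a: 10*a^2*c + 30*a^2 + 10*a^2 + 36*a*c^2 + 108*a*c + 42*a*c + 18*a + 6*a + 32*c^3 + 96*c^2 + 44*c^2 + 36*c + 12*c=a^2*(10*c + 40) + a*(36*c^2 + 150*c + 24) + 32*c^3 + 140*c^2 + 48*c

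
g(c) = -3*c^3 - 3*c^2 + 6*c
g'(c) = -9*c^2 - 6*c + 6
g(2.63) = -59.55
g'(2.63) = -72.03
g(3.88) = -197.12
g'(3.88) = -152.77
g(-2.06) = 1.13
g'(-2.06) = -19.83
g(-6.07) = 523.99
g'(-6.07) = -289.18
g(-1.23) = -6.34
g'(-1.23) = -0.24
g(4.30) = -268.19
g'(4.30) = -186.21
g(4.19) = -248.21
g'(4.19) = -177.14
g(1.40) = -5.71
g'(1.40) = -20.04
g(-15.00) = 9360.00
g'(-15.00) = -1929.00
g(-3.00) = 36.00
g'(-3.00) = -57.00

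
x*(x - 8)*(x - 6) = x^3 - 14*x^2 + 48*x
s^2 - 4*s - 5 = (s - 5)*(s + 1)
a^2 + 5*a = a*(a + 5)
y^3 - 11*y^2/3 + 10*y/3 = y*(y - 2)*(y - 5/3)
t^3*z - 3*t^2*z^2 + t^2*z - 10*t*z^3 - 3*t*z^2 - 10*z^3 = (t - 5*z)*(t + 2*z)*(t*z + z)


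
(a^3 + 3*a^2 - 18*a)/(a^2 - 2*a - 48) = a*(a - 3)/(a - 8)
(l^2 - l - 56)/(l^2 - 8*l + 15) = (l^2 - l - 56)/(l^2 - 8*l + 15)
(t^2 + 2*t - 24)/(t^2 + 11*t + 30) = (t - 4)/(t + 5)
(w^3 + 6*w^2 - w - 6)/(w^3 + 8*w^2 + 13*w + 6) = (w - 1)/(w + 1)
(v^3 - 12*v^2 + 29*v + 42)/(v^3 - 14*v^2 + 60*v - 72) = (v^2 - 6*v - 7)/(v^2 - 8*v + 12)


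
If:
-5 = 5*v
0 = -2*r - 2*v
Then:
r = 1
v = -1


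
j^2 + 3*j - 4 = (j - 1)*(j + 4)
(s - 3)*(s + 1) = s^2 - 2*s - 3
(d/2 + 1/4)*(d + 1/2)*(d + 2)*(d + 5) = d^4/2 + 4*d^3 + 69*d^2/8 + 47*d/8 + 5/4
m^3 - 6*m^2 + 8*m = m*(m - 4)*(m - 2)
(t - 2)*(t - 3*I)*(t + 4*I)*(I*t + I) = I*t^4 - t^3 - I*t^3 + t^2 + 10*I*t^2 + 2*t - 12*I*t - 24*I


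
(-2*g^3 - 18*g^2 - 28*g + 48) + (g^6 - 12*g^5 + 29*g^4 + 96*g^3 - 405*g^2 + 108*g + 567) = g^6 - 12*g^5 + 29*g^4 + 94*g^3 - 423*g^2 + 80*g + 615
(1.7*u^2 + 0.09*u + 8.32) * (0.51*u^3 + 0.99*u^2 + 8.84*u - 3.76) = 0.867*u^5 + 1.7289*u^4 + 19.3603*u^3 + 2.6404*u^2 + 73.2104*u - 31.2832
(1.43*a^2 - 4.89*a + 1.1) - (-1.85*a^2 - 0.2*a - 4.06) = 3.28*a^2 - 4.69*a + 5.16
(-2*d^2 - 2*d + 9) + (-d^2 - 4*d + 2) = -3*d^2 - 6*d + 11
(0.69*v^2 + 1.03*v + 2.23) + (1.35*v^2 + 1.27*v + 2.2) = 2.04*v^2 + 2.3*v + 4.43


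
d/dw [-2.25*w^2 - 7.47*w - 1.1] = -4.5*w - 7.47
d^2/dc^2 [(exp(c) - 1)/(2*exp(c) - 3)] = (2*exp(c) + 3)*exp(c)/(8*exp(3*c) - 36*exp(2*c) + 54*exp(c) - 27)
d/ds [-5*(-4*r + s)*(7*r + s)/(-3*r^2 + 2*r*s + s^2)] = 5*r*(-47*r^2 - 50*r*s + s^2)/(9*r^4 - 12*r^3*s - 2*r^2*s^2 + 4*r*s^3 + s^4)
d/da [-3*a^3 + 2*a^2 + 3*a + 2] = -9*a^2 + 4*a + 3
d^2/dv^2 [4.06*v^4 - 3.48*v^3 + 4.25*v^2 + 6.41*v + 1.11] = 48.72*v^2 - 20.88*v + 8.5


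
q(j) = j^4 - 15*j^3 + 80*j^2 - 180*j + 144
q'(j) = 4*j^3 - 45*j^2 + 160*j - 180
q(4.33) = -1.71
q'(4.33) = -6.17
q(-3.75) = 2932.77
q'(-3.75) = -1623.75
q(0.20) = 111.08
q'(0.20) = -149.77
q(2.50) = -1.31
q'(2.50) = 1.25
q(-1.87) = 870.67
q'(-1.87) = -662.72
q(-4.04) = 3432.41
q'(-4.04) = -1824.63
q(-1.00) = 420.00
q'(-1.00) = -389.00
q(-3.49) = 2532.59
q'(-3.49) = -1456.54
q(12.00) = 4320.00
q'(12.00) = 2172.00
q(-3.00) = 1890.00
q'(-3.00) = -1173.00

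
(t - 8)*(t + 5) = t^2 - 3*t - 40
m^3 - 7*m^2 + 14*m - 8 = (m - 4)*(m - 2)*(m - 1)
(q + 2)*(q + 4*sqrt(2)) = q^2 + 2*q + 4*sqrt(2)*q + 8*sqrt(2)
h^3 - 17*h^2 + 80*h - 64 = (h - 8)^2*(h - 1)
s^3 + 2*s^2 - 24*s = s*(s - 4)*(s + 6)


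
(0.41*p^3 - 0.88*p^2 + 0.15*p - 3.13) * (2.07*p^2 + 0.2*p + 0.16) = 0.8487*p^5 - 1.7396*p^4 + 0.2001*p^3 - 6.5899*p^2 - 0.602*p - 0.5008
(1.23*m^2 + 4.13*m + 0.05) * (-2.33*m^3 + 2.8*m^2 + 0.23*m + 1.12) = -2.8659*m^5 - 6.1789*m^4 + 11.7304*m^3 + 2.4675*m^2 + 4.6371*m + 0.056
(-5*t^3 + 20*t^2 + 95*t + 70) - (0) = -5*t^3 + 20*t^2 + 95*t + 70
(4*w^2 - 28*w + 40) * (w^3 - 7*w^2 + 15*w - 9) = 4*w^5 - 56*w^4 + 296*w^3 - 736*w^2 + 852*w - 360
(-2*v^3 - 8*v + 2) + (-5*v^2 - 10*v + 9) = -2*v^3 - 5*v^2 - 18*v + 11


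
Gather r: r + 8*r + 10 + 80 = 9*r + 90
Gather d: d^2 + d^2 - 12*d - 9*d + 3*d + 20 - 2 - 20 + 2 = 2*d^2 - 18*d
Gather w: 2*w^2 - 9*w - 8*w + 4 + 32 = 2*w^2 - 17*w + 36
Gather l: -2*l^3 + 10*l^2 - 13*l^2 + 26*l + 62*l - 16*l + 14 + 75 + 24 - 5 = -2*l^3 - 3*l^2 + 72*l + 108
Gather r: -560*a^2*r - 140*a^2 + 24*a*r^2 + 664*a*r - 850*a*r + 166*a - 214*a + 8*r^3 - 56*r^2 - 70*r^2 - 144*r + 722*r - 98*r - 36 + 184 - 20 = -140*a^2 - 48*a + 8*r^3 + r^2*(24*a - 126) + r*(-560*a^2 - 186*a + 480) + 128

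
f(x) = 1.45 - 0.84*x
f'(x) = -0.840000000000000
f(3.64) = -1.61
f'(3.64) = -0.84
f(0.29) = 1.21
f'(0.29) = -0.84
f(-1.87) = 3.02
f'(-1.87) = -0.84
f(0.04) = 1.42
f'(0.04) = -0.84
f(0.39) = 1.12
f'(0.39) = -0.84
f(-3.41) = 4.31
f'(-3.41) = -0.84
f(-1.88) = 3.03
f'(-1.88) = -0.84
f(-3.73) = 4.58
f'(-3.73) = -0.84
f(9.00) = -6.11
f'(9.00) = -0.84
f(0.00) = 1.45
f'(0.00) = -0.84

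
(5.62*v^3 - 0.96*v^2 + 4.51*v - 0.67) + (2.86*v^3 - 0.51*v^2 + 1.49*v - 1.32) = 8.48*v^3 - 1.47*v^2 + 6.0*v - 1.99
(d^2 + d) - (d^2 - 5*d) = 6*d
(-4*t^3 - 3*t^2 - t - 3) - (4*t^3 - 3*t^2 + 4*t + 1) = -8*t^3 - 5*t - 4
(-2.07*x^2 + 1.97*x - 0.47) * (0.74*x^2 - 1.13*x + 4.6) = -1.5318*x^4 + 3.7969*x^3 - 12.0959*x^2 + 9.5931*x - 2.162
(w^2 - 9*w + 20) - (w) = w^2 - 10*w + 20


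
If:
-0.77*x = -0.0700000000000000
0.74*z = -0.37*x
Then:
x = 0.09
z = -0.05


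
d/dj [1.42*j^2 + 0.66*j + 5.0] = 2.84*j + 0.66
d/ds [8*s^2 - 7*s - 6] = 16*s - 7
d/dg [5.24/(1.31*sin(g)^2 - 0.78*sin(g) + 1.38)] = (4.0872 - 13.7288*sin(g))*cos(g)/(1.31*sin(g)^2 - 0.78*sin(g) + 1.38)^2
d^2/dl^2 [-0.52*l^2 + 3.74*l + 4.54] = -1.04000000000000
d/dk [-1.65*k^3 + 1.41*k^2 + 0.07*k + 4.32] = -4.95*k^2 + 2.82*k + 0.07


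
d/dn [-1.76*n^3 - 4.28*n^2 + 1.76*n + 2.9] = -5.28*n^2 - 8.56*n + 1.76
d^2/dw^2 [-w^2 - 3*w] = -2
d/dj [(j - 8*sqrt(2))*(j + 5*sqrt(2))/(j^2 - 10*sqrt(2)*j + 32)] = 7*(-sqrt(2)*j^2 + 32*j - 128*sqrt(2))/(j^4 - 20*sqrt(2)*j^3 + 264*j^2 - 640*sqrt(2)*j + 1024)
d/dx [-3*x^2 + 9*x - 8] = 9 - 6*x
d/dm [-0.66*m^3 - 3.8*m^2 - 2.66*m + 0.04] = -1.98*m^2 - 7.6*m - 2.66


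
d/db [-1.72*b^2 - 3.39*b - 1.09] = -3.44*b - 3.39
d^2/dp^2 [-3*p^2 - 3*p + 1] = -6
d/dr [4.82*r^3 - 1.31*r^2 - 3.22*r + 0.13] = 14.46*r^2 - 2.62*r - 3.22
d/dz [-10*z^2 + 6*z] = 6 - 20*z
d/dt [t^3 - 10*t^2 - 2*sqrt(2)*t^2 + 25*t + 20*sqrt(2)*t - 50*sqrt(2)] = 3*t^2 - 20*t - 4*sqrt(2)*t + 25 + 20*sqrt(2)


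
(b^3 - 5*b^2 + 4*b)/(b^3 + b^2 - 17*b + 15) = b*(b - 4)/(b^2 + 2*b - 15)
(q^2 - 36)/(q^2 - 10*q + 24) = (q + 6)/(q - 4)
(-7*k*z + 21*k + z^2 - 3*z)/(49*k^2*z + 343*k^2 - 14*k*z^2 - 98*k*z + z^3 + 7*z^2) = (z - 3)/(-7*k*z - 49*k + z^2 + 7*z)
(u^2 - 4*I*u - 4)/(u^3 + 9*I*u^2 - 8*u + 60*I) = (u - 2*I)/(u^2 + 11*I*u - 30)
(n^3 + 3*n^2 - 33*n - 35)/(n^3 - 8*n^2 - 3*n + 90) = (n^2 + 8*n + 7)/(n^2 - 3*n - 18)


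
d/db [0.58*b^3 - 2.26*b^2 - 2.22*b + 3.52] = 1.74*b^2 - 4.52*b - 2.22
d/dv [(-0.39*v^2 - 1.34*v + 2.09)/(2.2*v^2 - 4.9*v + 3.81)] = (4.859*v^2 - 12.1678*v + 5.1356)/(4.84*v^4 - 21.56*v^3 + 40.774*v^2 - 37.338*v + 14.5161)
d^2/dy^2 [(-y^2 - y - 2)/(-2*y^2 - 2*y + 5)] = 18*(6*y^2 + 6*y + 7)/(8*y^6 + 24*y^5 - 36*y^4 - 112*y^3 + 90*y^2 + 150*y - 125)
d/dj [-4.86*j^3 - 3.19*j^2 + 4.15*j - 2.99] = -14.58*j^2 - 6.38*j + 4.15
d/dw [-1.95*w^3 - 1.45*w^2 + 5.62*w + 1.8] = -5.85*w^2 - 2.9*w + 5.62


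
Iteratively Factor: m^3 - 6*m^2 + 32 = (m - 4)*(m^2 - 2*m - 8) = (m - 4)*(m + 2)*(m - 4)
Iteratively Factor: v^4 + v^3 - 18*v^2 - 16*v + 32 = (v + 4)*(v^3 - 3*v^2 - 6*v + 8) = (v - 4)*(v + 4)*(v^2 + v - 2) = (v - 4)*(v + 2)*(v + 4)*(v - 1)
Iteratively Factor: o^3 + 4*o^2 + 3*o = (o)*(o^2 + 4*o + 3) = o*(o + 1)*(o + 3)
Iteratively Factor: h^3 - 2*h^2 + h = (h - 1)*(h^2 - h) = h*(h - 1)*(h - 1)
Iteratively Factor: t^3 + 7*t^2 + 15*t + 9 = (t + 3)*(t^2 + 4*t + 3) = (t + 1)*(t + 3)*(t + 3)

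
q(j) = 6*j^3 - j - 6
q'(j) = 18*j^2 - 1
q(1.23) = 3.94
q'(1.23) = 26.23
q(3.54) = 256.63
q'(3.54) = 224.57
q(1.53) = 13.96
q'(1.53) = 41.14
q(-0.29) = -5.86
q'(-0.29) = 0.51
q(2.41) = 75.58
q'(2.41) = 103.55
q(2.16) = 52.31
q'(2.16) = 82.98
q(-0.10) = -5.91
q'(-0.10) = -0.82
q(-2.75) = -128.03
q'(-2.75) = 135.12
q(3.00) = 153.00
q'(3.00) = 161.00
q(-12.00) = -10362.00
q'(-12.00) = 2591.00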